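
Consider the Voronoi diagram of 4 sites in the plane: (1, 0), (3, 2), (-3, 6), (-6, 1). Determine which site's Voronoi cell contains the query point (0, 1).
Nearest site = (1, 0)

The Voronoi cell of site s contains exactly those query points closer to s than to any other site. Compute squared distances from q = (0, 1) to each site:
  (1 − 0)² + (0 − 1)² = 2
  (3 − 0)² + (2 − 1)² = 10
  (-3 − 0)² + (6 − 1)² = 34
  (-6 − 0)² + (1 − 1)² = 36
Minimum is attained by (1, 0), so q lies in its Voronoi cell.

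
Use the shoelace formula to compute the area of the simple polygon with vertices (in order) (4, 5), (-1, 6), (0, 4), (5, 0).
Area = 15

Shoelace formula: Area = (1/2) |Σ_i (x_i · y_{i+1} − x_{i+1} · y_i)| (indices mod n). Compute each cross term:
  (4)(6) − (-1)(5) = 29
  (-1)(4) − (0)(6) = -4
  (0)(0) − (5)(4) = -20
  (5)(5) − (4)(0) = 25
Sum = 30, so (signed) Area = 30/2 = 15, |Area| = 15.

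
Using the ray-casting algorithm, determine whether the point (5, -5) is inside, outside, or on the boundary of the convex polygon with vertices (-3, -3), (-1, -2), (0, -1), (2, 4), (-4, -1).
The point (5, -5) lies strictly outside the polygon

Cast a horizontal ray to the right from the query point and count how many polygon edges it crosses (each edge strictly once or zero times, handled with the usual half-open convention). 
Parity of crossings → even ⇒ outside.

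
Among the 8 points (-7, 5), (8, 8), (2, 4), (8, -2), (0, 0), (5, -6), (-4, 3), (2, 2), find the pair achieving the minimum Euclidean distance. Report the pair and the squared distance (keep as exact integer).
Pair = ((2, 4), (2, 2)); squared distance = 4

Compute all C(8, 2) = 28 pairwise squared distances (x_i − x_j)² + (y_i − y_j)². The minimum is 4, attained by the pair ((2, 4), (2, 2)).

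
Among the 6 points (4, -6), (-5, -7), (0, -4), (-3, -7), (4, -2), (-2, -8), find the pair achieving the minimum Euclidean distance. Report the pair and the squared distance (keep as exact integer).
Pair = ((-3, -7), (-2, -8)); squared distance = 2

Compute all C(6, 2) = 15 pairwise squared distances (x_i − x_j)² + (y_i − y_j)². The minimum is 2, attained by the pair ((-3, -7), (-2, -8)).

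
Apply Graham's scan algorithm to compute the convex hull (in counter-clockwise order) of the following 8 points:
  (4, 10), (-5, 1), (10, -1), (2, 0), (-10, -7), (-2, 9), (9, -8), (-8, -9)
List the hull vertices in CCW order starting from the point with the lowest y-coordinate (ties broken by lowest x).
Hull (CCW) = [(-8, -9), (9, -8), (10, -1), (4, 10), (-2, 9), (-10, -7)]

Graham scan procedure:
  1. Find the pivot p₀ = point with lowest y (tie → lowest x): (-8, -9).
  2. Sort the remaining points by polar angle around p₀.
  3. Walk through sorted points, maintaining a stack; pop the top while the last three entries make a non-left turn (cross product ≤ 0).
  4. Final stack is the convex hull in CCW order: (-8, -9), (9, -8), (10, -1), (4, 10), (-2, 9), (-10, -7).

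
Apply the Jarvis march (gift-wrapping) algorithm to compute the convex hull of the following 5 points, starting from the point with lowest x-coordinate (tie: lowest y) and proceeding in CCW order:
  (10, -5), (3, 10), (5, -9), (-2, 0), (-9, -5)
Hull (CCW) = [(-9, -5), (5, -9), (10, -5), (3, 10)]

Jarvis march: at each step, from the current hull vertex p, select the next vertex q as the point such that every other point lies strictly to the left of (or on) the directed line p → q. (Equivalently: for every other point r, the cross product (q − p) × (r − p) ≥ 0.)
Starting point (lowest x, tie lowest y): (-9, -5). Wrap until returning to start. Resulting hull: (-9, -5), (5, -9), (10, -5), (3, 10).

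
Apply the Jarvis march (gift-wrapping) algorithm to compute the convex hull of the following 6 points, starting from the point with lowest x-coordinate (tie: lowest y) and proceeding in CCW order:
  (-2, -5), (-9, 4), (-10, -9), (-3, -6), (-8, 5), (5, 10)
Hull (CCW) = [(-10, -9), (-3, -6), (-2, -5), (5, 10), (-8, 5), (-9, 4)]

Jarvis march: at each step, from the current hull vertex p, select the next vertex q as the point such that every other point lies strictly to the left of (or on) the directed line p → q. (Equivalently: for every other point r, the cross product (q − p) × (r − p) ≥ 0.)
Starting point (lowest x, tie lowest y): (-10, -9). Wrap until returning to start. Resulting hull: (-10, -9), (-3, -6), (-2, -5), (5, 10), (-8, 5), (-9, 4).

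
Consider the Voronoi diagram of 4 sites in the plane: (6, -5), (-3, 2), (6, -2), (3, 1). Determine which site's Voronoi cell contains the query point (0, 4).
Nearest site = (-3, 2)

The Voronoi cell of site s contains exactly those query points closer to s than to any other site. Compute squared distances from q = (0, 4) to each site:
  (-3 − 0)² + (2 − 4)² = 13
  (3 − 0)² + (1 − 4)² = 18
  (6 − 0)² + (-2 − 4)² = 72
  (6 − 0)² + (-5 − 4)² = 117
Minimum is attained by (-3, 2), so q lies in its Voronoi cell.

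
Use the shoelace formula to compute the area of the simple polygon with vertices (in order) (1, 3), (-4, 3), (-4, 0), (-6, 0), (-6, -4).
Area = 37/2

Shoelace formula: Area = (1/2) |Σ_i (x_i · y_{i+1} − x_{i+1} · y_i)| (indices mod n). Compute each cross term:
  (1)(3) − (-4)(3) = 15
  (-4)(0) − (-4)(3) = 12
  (-4)(0) − (-6)(0) = 0
  (-6)(-4) − (-6)(0) = 24
  (-6)(3) − (1)(-4) = -14
Sum = 37, so (signed) Area = 37/2 = 37/2, |Area| = 37/2.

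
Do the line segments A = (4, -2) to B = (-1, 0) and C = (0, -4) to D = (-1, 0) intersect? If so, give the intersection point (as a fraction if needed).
Yes; intersection at (-1, 0) (t = 1 on AB, s = 1 on CD)

Parametrize AB as A + t(B − A) = (4 + -5 t, -2 + 2 t) and CD as C + s(D − C) = (0 + -1 s, -4 + 4 s). Solve the linear system for (t, s). Determinant = 18 ≠ 0, so a unique intersection of the containing lines exists. Solution: t = 1, s = 1 — both in [0, 1], so the segments cross. Intersection point: (-1, 0).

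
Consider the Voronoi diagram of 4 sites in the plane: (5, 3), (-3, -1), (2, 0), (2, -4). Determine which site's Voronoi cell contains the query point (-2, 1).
Nearest site = (-3, -1)

The Voronoi cell of site s contains exactly those query points closer to s than to any other site. Compute squared distances from q = (-2, 1) to each site:
  (-3 − -2)² + (-1 − 1)² = 5
  (2 − -2)² + (0 − 1)² = 17
  (2 − -2)² + (-4 − 1)² = 41
  (5 − -2)² + (3 − 1)² = 53
Minimum is attained by (-3, -1), so q lies in its Voronoi cell.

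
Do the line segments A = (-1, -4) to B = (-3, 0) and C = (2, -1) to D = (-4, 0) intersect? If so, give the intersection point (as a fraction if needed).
Yes; intersection at (-32/11, -2/11) (t = 21/22 on AB, s = 9/11 on CD)

Parametrize AB as A + t(B − A) = (-1 + -2 t, -4 + 4 t) and CD as C + s(D − C) = (2 + -6 s, -1 + 1 s). Solve the linear system for (t, s). Determinant = -22 ≠ 0, so a unique intersection of the containing lines exists. Solution: t = 21/22, s = 9/11 — both in [0, 1], so the segments cross. Intersection point: (-32/11, -2/11).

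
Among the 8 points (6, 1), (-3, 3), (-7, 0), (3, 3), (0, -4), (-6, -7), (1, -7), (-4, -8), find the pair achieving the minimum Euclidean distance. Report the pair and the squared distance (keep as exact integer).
Pair = ((-6, -7), (-4, -8)); squared distance = 5

Compute all C(8, 2) = 28 pairwise squared distances (x_i − x_j)² + (y_i − y_j)². The minimum is 5, attained by the pair ((-6, -7), (-4, -8)).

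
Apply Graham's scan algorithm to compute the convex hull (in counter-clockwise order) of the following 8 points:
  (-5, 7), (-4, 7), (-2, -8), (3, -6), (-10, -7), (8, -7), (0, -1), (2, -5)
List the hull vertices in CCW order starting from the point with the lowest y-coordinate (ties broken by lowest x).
Hull (CCW) = [(-2, -8), (8, -7), (-4, 7), (-5, 7), (-10, -7)]

Graham scan procedure:
  1. Find the pivot p₀ = point with lowest y (tie → lowest x): (-2, -8).
  2. Sort the remaining points by polar angle around p₀.
  3. Walk through sorted points, maintaining a stack; pop the top while the last three entries make a non-left turn (cross product ≤ 0).
  4. Final stack is the convex hull in CCW order: (-2, -8), (8, -7), (-4, 7), (-5, 7), (-10, -7).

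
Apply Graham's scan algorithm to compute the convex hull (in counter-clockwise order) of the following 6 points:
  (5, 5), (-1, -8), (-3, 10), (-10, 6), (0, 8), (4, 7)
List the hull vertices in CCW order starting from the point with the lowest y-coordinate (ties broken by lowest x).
Hull (CCW) = [(-1, -8), (5, 5), (4, 7), (-3, 10), (-10, 6)]

Graham scan procedure:
  1. Find the pivot p₀ = point with lowest y (tie → lowest x): (-1, -8).
  2. Sort the remaining points by polar angle around p₀.
  3. Walk through sorted points, maintaining a stack; pop the top while the last three entries make a non-left turn (cross product ≤ 0).
  4. Final stack is the convex hull in CCW order: (-1, -8), (5, 5), (4, 7), (-3, 10), (-10, 6).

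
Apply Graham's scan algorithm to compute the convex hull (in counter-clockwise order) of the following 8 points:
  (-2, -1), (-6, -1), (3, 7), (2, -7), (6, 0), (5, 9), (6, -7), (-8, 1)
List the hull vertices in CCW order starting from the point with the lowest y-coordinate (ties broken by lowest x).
Hull (CCW) = [(2, -7), (6, -7), (6, 0), (5, 9), (-8, 1), (-6, -1)]

Graham scan procedure:
  1. Find the pivot p₀ = point with lowest y (tie → lowest x): (2, -7).
  2. Sort the remaining points by polar angle around p₀.
  3. Walk through sorted points, maintaining a stack; pop the top while the last three entries make a non-left turn (cross product ≤ 0).
  4. Final stack is the convex hull in CCW order: (2, -7), (6, -7), (6, 0), (5, 9), (-8, 1), (-6, -1).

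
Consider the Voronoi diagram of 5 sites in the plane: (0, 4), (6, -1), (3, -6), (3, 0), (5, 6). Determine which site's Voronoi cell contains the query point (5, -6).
Nearest site = (3, -6)

The Voronoi cell of site s contains exactly those query points closer to s than to any other site. Compute squared distances from q = (5, -6) to each site:
  (3 − 5)² + (-6 − -6)² = 4
  (6 − 5)² + (-1 − -6)² = 26
  (3 − 5)² + (0 − -6)² = 40
  (0 − 5)² + (4 − -6)² = 125
  (5 − 5)² + (6 − -6)² = 144
Minimum is attained by (3, -6), so q lies in its Voronoi cell.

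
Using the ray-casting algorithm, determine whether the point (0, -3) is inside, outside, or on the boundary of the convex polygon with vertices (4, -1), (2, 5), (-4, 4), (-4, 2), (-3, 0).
The point (0, -3) lies strictly outside the polygon

Cast a horizontal ray to the right from the query point and count how many polygon edges it crosses (each edge strictly once or zero times, handled with the usual half-open convention). 
Parity of crossings → even ⇒ outside.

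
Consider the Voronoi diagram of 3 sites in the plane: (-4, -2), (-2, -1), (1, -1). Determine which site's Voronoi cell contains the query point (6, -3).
Nearest site = (1, -1)

The Voronoi cell of site s contains exactly those query points closer to s than to any other site. Compute squared distances from q = (6, -3) to each site:
  (1 − 6)² + (-1 − -3)² = 29
  (-2 − 6)² + (-1 − -3)² = 68
  (-4 − 6)² + (-2 − -3)² = 101
Minimum is attained by (1, -1), so q lies in its Voronoi cell.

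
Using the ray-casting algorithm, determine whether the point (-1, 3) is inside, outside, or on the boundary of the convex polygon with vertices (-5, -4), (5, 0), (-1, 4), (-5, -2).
The point (-1, 3) lies strictly inside the polygon

Cast a horizontal ray to the right from the query point and count how many polygon edges it crosses (each edge strictly once or zero times, handled with the usual half-open convention). 
Parity of crossings → odd ⇒ inside.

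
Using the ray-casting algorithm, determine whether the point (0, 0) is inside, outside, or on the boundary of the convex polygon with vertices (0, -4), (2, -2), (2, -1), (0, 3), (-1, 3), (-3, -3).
The point (0, 0) lies strictly inside the polygon

Cast a horizontal ray to the right from the query point and count how many polygon edges it crosses (each edge strictly once or zero times, handled with the usual half-open convention). 
Parity of crossings → odd ⇒ inside.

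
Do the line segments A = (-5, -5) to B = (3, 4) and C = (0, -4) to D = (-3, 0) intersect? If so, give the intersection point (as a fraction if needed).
Yes; intersection at (-111/59, -88/59) (t = 23/59 on AB, s = 37/59 on CD)

Parametrize AB as A + t(B − A) = (-5 + 8 t, -5 + 9 t) and CD as C + s(D − C) = (0 + -3 s, -4 + 4 s). Solve the linear system for (t, s). Determinant = -59 ≠ 0, so a unique intersection of the containing lines exists. Solution: t = 23/59, s = 37/59 — both in [0, 1], so the segments cross. Intersection point: (-111/59, -88/59).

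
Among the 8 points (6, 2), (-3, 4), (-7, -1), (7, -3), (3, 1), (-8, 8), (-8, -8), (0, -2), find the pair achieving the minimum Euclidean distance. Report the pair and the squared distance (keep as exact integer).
Pair = ((6, 2), (3, 1)); squared distance = 10

Compute all C(8, 2) = 28 pairwise squared distances (x_i − x_j)² + (y_i − y_j)². The minimum is 10, attained by the pair ((6, 2), (3, 1)).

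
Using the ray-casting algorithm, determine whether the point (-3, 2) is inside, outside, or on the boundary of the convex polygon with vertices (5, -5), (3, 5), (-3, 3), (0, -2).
The point (-3, 2) lies strictly outside the polygon

Cast a horizontal ray to the right from the query point and count how many polygon edges it crosses (each edge strictly once or zero times, handled with the usual half-open convention). 
Parity of crossings → even ⇒ outside.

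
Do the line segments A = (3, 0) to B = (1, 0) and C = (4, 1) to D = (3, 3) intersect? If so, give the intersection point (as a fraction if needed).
No (intersection of containing lines falls outside at least one segment)

Parametrize and solve: t = -3/4, s = -1/2. At least one of these is outside [0, 1], so the segments do not intersect.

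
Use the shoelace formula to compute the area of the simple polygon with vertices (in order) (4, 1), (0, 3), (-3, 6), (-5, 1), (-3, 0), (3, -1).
Area = 61/2

Shoelace formula: Area = (1/2) |Σ_i (x_i · y_{i+1} − x_{i+1} · y_i)| (indices mod n). Compute each cross term:
  (4)(3) − (0)(1) = 12
  (0)(6) − (-3)(3) = 9
  (-3)(1) − (-5)(6) = 27
  (-5)(0) − (-3)(1) = 3
  (-3)(-1) − (3)(0) = 3
  (3)(1) − (4)(-1) = 7
Sum = 61, so (signed) Area = 61/2 = 61/2, |Area| = 61/2.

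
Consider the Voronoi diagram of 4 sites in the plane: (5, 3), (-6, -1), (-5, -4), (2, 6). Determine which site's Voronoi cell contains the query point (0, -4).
Nearest site = (-5, -4)

The Voronoi cell of site s contains exactly those query points closer to s than to any other site. Compute squared distances from q = (0, -4) to each site:
  (-5 − 0)² + (-4 − -4)² = 25
  (-6 − 0)² + (-1 − -4)² = 45
  (5 − 0)² + (3 − -4)² = 74
  (2 − 0)² + (6 − -4)² = 104
Minimum is attained by (-5, -4), so q lies in its Voronoi cell.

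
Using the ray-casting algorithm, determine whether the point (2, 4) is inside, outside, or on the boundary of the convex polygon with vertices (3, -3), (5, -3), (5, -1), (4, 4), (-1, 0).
The point (2, 4) lies strictly outside the polygon

Cast a horizontal ray to the right from the query point and count how many polygon edges it crosses (each edge strictly once or zero times, handled with the usual half-open convention). 
Parity of crossings → even ⇒ outside.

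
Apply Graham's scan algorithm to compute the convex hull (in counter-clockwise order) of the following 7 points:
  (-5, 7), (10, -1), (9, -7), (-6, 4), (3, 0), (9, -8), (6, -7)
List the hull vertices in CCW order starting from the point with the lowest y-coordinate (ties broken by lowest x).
Hull (CCW) = [(9, -8), (10, -1), (-5, 7), (-6, 4), (6, -7)]

Graham scan procedure:
  1. Find the pivot p₀ = point with lowest y (tie → lowest x): (9, -8).
  2. Sort the remaining points by polar angle around p₀.
  3. Walk through sorted points, maintaining a stack; pop the top while the last three entries make a non-left turn (cross product ≤ 0).
  4. Final stack is the convex hull in CCW order: (9, -8), (10, -1), (-5, 7), (-6, 4), (6, -7).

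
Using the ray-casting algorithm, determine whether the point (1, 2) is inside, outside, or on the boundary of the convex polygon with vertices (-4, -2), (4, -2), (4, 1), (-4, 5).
The point (1, 2) lies strictly inside the polygon

Cast a horizontal ray to the right from the query point and count how many polygon edges it crosses (each edge strictly once or zero times, handled with the usual half-open convention). 
Parity of crossings → odd ⇒ inside.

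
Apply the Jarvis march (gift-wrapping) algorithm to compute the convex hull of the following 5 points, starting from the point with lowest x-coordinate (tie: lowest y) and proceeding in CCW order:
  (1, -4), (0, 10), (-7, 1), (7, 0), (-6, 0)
Hull (CCW) = [(-7, 1), (-6, 0), (1, -4), (7, 0), (0, 10)]

Jarvis march: at each step, from the current hull vertex p, select the next vertex q as the point such that every other point lies strictly to the left of (or on) the directed line p → q. (Equivalently: for every other point r, the cross product (q − p) × (r − p) ≥ 0.)
Starting point (lowest x, tie lowest y): (-7, 1). Wrap until returning to start. Resulting hull: (-7, 1), (-6, 0), (1, -4), (7, 0), (0, 10).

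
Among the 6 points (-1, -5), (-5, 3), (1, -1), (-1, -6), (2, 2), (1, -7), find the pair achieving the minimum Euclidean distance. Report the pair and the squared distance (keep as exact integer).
Pair = ((-1, -5), (-1, -6)); squared distance = 1

Compute all C(6, 2) = 15 pairwise squared distances (x_i − x_j)² + (y_i − y_j)². The minimum is 1, attained by the pair ((-1, -5), (-1, -6)).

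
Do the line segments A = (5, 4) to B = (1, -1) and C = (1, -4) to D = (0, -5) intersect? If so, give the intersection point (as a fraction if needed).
No (intersection of containing lines falls outside at least one segment)

Parametrize and solve: t = 4, s = 12. At least one of these is outside [0, 1], so the segments do not intersect.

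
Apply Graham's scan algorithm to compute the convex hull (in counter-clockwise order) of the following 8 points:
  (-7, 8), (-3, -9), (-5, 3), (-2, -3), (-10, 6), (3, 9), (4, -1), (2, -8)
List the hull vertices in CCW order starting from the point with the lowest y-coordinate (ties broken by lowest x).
Hull (CCW) = [(-3, -9), (2, -8), (4, -1), (3, 9), (-7, 8), (-10, 6)]

Graham scan procedure:
  1. Find the pivot p₀ = point with lowest y (tie → lowest x): (-3, -9).
  2. Sort the remaining points by polar angle around p₀.
  3. Walk through sorted points, maintaining a stack; pop the top while the last three entries make a non-left turn (cross product ≤ 0).
  4. Final stack is the convex hull in CCW order: (-3, -9), (2, -8), (4, -1), (3, 9), (-7, 8), (-10, 6).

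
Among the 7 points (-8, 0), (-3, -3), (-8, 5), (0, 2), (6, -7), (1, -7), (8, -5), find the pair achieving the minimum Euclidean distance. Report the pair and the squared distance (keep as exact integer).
Pair = ((6, -7), (8, -5)); squared distance = 8

Compute all C(7, 2) = 21 pairwise squared distances (x_i − x_j)² + (y_i − y_j)². The minimum is 8, attained by the pair ((6, -7), (8, -5)).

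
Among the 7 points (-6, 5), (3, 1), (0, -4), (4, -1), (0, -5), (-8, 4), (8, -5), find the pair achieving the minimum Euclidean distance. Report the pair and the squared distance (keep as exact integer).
Pair = ((0, -4), (0, -5)); squared distance = 1

Compute all C(7, 2) = 21 pairwise squared distances (x_i − x_j)² + (y_i − y_j)². The minimum is 1, attained by the pair ((0, -4), (0, -5)).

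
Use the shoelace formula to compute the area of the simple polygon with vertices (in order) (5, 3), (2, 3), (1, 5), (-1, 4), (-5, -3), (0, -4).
Area = 44

Shoelace formula: Area = (1/2) |Σ_i (x_i · y_{i+1} − x_{i+1} · y_i)| (indices mod n). Compute each cross term:
  (5)(3) − (2)(3) = 9
  (2)(5) − (1)(3) = 7
  (1)(4) − (-1)(5) = 9
  (-1)(-3) − (-5)(4) = 23
  (-5)(-4) − (0)(-3) = 20
  (0)(3) − (5)(-4) = 20
Sum = 88, so (signed) Area = 88/2 = 44, |Area| = 44.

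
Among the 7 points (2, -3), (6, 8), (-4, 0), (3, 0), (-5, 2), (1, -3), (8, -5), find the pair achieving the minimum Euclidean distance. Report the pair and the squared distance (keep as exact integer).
Pair = ((2, -3), (1, -3)); squared distance = 1

Compute all C(7, 2) = 21 pairwise squared distances (x_i − x_j)² + (y_i − y_j)². The minimum is 1, attained by the pair ((2, -3), (1, -3)).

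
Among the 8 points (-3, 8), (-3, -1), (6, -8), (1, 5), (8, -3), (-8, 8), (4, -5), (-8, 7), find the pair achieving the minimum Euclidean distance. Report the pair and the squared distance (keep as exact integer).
Pair = ((-8, 8), (-8, 7)); squared distance = 1

Compute all C(8, 2) = 28 pairwise squared distances (x_i − x_j)² + (y_i − y_j)². The minimum is 1, attained by the pair ((-8, 8), (-8, 7)).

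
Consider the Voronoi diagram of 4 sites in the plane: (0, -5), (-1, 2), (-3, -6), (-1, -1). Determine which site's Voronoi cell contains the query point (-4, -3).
Nearest site = (-3, -6)

The Voronoi cell of site s contains exactly those query points closer to s than to any other site. Compute squared distances from q = (-4, -3) to each site:
  (-3 − -4)² + (-6 − -3)² = 10
  (-1 − -4)² + (-1 − -3)² = 13
  (0 − -4)² + (-5 − -3)² = 20
  (-1 − -4)² + (2 − -3)² = 34
Minimum is attained by (-3, -6), so q lies in its Voronoi cell.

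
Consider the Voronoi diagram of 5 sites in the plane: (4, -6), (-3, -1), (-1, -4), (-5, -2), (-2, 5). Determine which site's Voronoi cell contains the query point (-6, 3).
Nearest site = (-2, 5)

The Voronoi cell of site s contains exactly those query points closer to s than to any other site. Compute squared distances from q = (-6, 3) to each site:
  (-2 − -6)² + (5 − 3)² = 20
  (-3 − -6)² + (-1 − 3)² = 25
  (-5 − -6)² + (-2 − 3)² = 26
  (-1 − -6)² + (-4 − 3)² = 74
  (4 − -6)² + (-6 − 3)² = 181
Minimum is attained by (-2, 5), so q lies in its Voronoi cell.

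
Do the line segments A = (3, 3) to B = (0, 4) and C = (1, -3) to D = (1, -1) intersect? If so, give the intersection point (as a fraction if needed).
No (intersection of containing lines falls outside at least one segment)

Parametrize and solve: t = 2/3, s = 10/3. At least one of these is outside [0, 1], so the segments do not intersect.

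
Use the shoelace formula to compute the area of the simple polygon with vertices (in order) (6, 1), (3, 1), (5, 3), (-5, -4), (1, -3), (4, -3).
Area = 26

Shoelace formula: Area = (1/2) |Σ_i (x_i · y_{i+1} − x_{i+1} · y_i)| (indices mod n). Compute each cross term:
  (6)(1) − (3)(1) = 3
  (3)(3) − (5)(1) = 4
  (5)(-4) − (-5)(3) = -5
  (-5)(-3) − (1)(-4) = 19
  (1)(-3) − (4)(-3) = 9
  (4)(1) − (6)(-3) = 22
Sum = 52, so (signed) Area = 52/2 = 26, |Area| = 26.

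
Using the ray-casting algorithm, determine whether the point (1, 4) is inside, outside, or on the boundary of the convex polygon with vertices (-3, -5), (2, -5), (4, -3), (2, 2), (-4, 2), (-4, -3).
The point (1, 4) lies strictly outside the polygon

Cast a horizontal ray to the right from the query point and count how many polygon edges it crosses (each edge strictly once or zero times, handled with the usual half-open convention). 
Parity of crossings → even ⇒ outside.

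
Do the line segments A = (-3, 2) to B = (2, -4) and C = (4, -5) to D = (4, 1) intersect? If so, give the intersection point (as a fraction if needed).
No (intersection of containing lines falls outside at least one segment)

Parametrize and solve: t = 7/5, s = -7/30. At least one of these is outside [0, 1], so the segments do not intersect.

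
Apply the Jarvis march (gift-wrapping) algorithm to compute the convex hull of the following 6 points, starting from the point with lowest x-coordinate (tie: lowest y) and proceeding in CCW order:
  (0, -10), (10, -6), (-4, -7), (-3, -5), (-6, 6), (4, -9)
Hull (CCW) = [(-6, 6), (-4, -7), (0, -10), (4, -9), (10, -6)]

Jarvis march: at each step, from the current hull vertex p, select the next vertex q as the point such that every other point lies strictly to the left of (or on) the directed line p → q. (Equivalently: for every other point r, the cross product (q − p) × (r − p) ≥ 0.)
Starting point (lowest x, tie lowest y): (-6, 6). Wrap until returning to start. Resulting hull: (-6, 6), (-4, -7), (0, -10), (4, -9), (10, -6).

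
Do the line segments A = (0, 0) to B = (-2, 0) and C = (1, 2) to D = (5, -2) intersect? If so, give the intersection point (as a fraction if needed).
No (intersection of containing lines falls outside at least one segment)

Parametrize and solve: t = -3/2, s = 1/2. At least one of these is outside [0, 1], so the segments do not intersect.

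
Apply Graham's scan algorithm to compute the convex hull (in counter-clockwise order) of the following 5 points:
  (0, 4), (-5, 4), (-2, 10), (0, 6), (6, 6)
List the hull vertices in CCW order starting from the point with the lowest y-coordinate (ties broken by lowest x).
Hull (CCW) = [(-5, 4), (0, 4), (6, 6), (-2, 10)]

Graham scan procedure:
  1. Find the pivot p₀ = point with lowest y (tie → lowest x): (-5, 4).
  2. Sort the remaining points by polar angle around p₀.
  3. Walk through sorted points, maintaining a stack; pop the top while the last three entries make a non-left turn (cross product ≤ 0).
  4. Final stack is the convex hull in CCW order: (-5, 4), (0, 4), (6, 6), (-2, 10).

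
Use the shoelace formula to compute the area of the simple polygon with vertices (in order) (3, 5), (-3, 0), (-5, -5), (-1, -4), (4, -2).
Area = 89/2

Shoelace formula: Area = (1/2) |Σ_i (x_i · y_{i+1} − x_{i+1} · y_i)| (indices mod n). Compute each cross term:
  (3)(0) − (-3)(5) = 15
  (-3)(-5) − (-5)(0) = 15
  (-5)(-4) − (-1)(-5) = 15
  (-1)(-2) − (4)(-4) = 18
  (4)(5) − (3)(-2) = 26
Sum = 89, so (signed) Area = 89/2 = 89/2, |Area| = 89/2.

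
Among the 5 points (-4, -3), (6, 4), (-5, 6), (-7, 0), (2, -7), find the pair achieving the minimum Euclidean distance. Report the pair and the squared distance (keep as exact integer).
Pair = ((-4, -3), (-7, 0)); squared distance = 18

Compute all C(5, 2) = 10 pairwise squared distances (x_i − x_j)² + (y_i − y_j)². The minimum is 18, attained by the pair ((-4, -3), (-7, 0)).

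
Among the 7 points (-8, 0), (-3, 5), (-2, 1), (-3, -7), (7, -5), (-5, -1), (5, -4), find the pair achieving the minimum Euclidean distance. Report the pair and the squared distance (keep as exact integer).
Pair = ((7, -5), (5, -4)); squared distance = 5

Compute all C(7, 2) = 21 pairwise squared distances (x_i − x_j)² + (y_i − y_j)². The minimum is 5, attained by the pair ((7, -5), (5, -4)).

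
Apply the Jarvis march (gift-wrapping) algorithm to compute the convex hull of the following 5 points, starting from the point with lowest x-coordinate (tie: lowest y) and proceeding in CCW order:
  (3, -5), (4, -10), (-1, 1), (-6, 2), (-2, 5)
Hull (CCW) = [(-6, 2), (4, -10), (3, -5), (-2, 5)]

Jarvis march: at each step, from the current hull vertex p, select the next vertex q as the point such that every other point lies strictly to the left of (or on) the directed line p → q. (Equivalently: for every other point r, the cross product (q − p) × (r − p) ≥ 0.)
Starting point (lowest x, tie lowest y): (-6, 2). Wrap until returning to start. Resulting hull: (-6, 2), (4, -10), (3, -5), (-2, 5).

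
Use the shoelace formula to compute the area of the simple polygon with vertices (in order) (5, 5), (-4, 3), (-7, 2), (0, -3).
Area = 42

Shoelace formula: Area = (1/2) |Σ_i (x_i · y_{i+1} − x_{i+1} · y_i)| (indices mod n). Compute each cross term:
  (5)(3) − (-4)(5) = 35
  (-4)(2) − (-7)(3) = 13
  (-7)(-3) − (0)(2) = 21
  (0)(5) − (5)(-3) = 15
Sum = 84, so (signed) Area = 84/2 = 42, |Area| = 42.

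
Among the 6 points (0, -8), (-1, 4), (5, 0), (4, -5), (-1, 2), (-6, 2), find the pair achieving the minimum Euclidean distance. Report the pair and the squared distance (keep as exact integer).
Pair = ((-1, 4), (-1, 2)); squared distance = 4

Compute all C(6, 2) = 15 pairwise squared distances (x_i − x_j)² + (y_i − y_j)². The minimum is 4, attained by the pair ((-1, 4), (-1, 2)).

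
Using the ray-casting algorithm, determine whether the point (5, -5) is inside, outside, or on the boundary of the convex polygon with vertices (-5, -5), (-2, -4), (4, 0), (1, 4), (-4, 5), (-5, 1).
The point (5, -5) lies strictly outside the polygon

Cast a horizontal ray to the right from the query point and count how many polygon edges it crosses (each edge strictly once or zero times, handled with the usual half-open convention). 
Parity of crossings → even ⇒ outside.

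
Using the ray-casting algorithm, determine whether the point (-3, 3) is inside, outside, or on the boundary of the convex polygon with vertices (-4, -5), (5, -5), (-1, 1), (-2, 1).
The point (-3, 3) lies strictly outside the polygon

Cast a horizontal ray to the right from the query point and count how many polygon edges it crosses (each edge strictly once or zero times, handled with the usual half-open convention). 
Parity of crossings → even ⇒ outside.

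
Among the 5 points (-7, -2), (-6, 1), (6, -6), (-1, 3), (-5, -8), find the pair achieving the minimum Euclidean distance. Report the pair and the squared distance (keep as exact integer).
Pair = ((-7, -2), (-6, 1)); squared distance = 10

Compute all C(5, 2) = 10 pairwise squared distances (x_i − x_j)² + (y_i − y_j)². The minimum is 10, attained by the pair ((-7, -2), (-6, 1)).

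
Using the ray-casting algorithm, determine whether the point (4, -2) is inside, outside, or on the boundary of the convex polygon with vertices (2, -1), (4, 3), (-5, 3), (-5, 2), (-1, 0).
The point (4, -2) lies strictly outside the polygon

Cast a horizontal ray to the right from the query point and count how many polygon edges it crosses (each edge strictly once or zero times, handled with the usual half-open convention). 
Parity of crossings → even ⇒ outside.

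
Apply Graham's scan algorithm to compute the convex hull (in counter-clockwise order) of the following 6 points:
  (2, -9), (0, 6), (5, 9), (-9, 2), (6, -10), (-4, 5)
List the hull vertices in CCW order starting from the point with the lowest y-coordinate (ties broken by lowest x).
Hull (CCW) = [(6, -10), (5, 9), (-4, 5), (-9, 2), (2, -9)]

Graham scan procedure:
  1. Find the pivot p₀ = point with lowest y (tie → lowest x): (6, -10).
  2. Sort the remaining points by polar angle around p₀.
  3. Walk through sorted points, maintaining a stack; pop the top while the last three entries make a non-left turn (cross product ≤ 0).
  4. Final stack is the convex hull in CCW order: (6, -10), (5, 9), (-4, 5), (-9, 2), (2, -9).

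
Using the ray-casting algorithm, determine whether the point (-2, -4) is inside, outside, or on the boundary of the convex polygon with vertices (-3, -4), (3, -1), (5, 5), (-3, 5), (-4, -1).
The point (-2, -4) lies strictly outside the polygon

Cast a horizontal ray to the right from the query point and count how many polygon edges it crosses (each edge strictly once or zero times, handled with the usual half-open convention). 
Parity of crossings → even ⇒ outside.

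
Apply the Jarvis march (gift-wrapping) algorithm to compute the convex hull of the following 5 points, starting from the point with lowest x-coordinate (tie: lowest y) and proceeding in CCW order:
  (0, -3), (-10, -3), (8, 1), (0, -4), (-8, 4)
Hull (CCW) = [(-10, -3), (0, -4), (8, 1), (-8, 4)]

Jarvis march: at each step, from the current hull vertex p, select the next vertex q as the point such that every other point lies strictly to the left of (or on) the directed line p → q. (Equivalently: for every other point r, the cross product (q − p) × (r − p) ≥ 0.)
Starting point (lowest x, tie lowest y): (-10, -3). Wrap until returning to start. Resulting hull: (-10, -3), (0, -4), (8, 1), (-8, 4).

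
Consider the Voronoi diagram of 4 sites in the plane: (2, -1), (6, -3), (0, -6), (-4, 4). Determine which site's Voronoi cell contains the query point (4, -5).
Nearest site = (6, -3)

The Voronoi cell of site s contains exactly those query points closer to s than to any other site. Compute squared distances from q = (4, -5) to each site:
  (6 − 4)² + (-3 − -5)² = 8
  (0 − 4)² + (-6 − -5)² = 17
  (2 − 4)² + (-1 − -5)² = 20
  (-4 − 4)² + (4 − -5)² = 145
Minimum is attained by (6, -3), so q lies in its Voronoi cell.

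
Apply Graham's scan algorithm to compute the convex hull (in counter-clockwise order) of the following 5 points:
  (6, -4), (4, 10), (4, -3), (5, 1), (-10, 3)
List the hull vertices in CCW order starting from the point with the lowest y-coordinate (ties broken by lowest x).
Hull (CCW) = [(6, -4), (4, 10), (-10, 3)]

Graham scan procedure:
  1. Find the pivot p₀ = point with lowest y (tie → lowest x): (6, -4).
  2. Sort the remaining points by polar angle around p₀.
  3. Walk through sorted points, maintaining a stack; pop the top while the last three entries make a non-left turn (cross product ≤ 0).
  4. Final stack is the convex hull in CCW order: (6, -4), (4, 10), (-10, 3).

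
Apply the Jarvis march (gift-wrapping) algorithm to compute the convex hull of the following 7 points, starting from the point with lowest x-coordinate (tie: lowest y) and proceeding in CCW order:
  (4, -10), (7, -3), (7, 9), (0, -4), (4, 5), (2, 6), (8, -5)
Hull (CCW) = [(0, -4), (4, -10), (8, -5), (7, 9), (2, 6)]

Jarvis march: at each step, from the current hull vertex p, select the next vertex q as the point such that every other point lies strictly to the left of (or on) the directed line p → q. (Equivalently: for every other point r, the cross product (q − p) × (r − p) ≥ 0.)
Starting point (lowest x, tie lowest y): (0, -4). Wrap until returning to start. Resulting hull: (0, -4), (4, -10), (8, -5), (7, 9), (2, 6).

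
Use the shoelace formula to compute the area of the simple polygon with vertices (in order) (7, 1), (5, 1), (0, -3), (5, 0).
Area = 7/2

Shoelace formula: Area = (1/2) |Σ_i (x_i · y_{i+1} − x_{i+1} · y_i)| (indices mod n). Compute each cross term:
  (7)(1) − (5)(1) = 2
  (5)(-3) − (0)(1) = -15
  (0)(0) − (5)(-3) = 15
  (5)(1) − (7)(0) = 5
Sum = 7, so (signed) Area = 7/2 = 7/2, |Area| = 7/2.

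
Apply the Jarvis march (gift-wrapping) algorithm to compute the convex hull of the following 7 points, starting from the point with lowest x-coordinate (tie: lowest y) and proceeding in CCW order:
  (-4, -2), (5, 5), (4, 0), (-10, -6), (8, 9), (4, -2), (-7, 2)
Hull (CCW) = [(-10, -6), (4, -2), (8, 9), (-7, 2)]

Jarvis march: at each step, from the current hull vertex p, select the next vertex q as the point such that every other point lies strictly to the left of (or on) the directed line p → q. (Equivalently: for every other point r, the cross product (q − p) × (r − p) ≥ 0.)
Starting point (lowest x, tie lowest y): (-10, -6). Wrap until returning to start. Resulting hull: (-10, -6), (4, -2), (8, 9), (-7, 2).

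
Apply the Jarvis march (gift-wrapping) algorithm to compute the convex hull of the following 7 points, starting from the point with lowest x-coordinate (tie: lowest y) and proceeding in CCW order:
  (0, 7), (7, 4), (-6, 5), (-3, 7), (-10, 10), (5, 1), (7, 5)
Hull (CCW) = [(-10, 10), (-6, 5), (5, 1), (7, 4), (7, 5)]

Jarvis march: at each step, from the current hull vertex p, select the next vertex q as the point such that every other point lies strictly to the left of (or on) the directed line p → q. (Equivalently: for every other point r, the cross product (q − p) × (r − p) ≥ 0.)
Starting point (lowest x, tie lowest y): (-10, 10). Wrap until returning to start. Resulting hull: (-10, 10), (-6, 5), (5, 1), (7, 4), (7, 5).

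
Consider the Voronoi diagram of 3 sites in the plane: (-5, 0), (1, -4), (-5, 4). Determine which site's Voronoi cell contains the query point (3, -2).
Nearest site = (1, -4)

The Voronoi cell of site s contains exactly those query points closer to s than to any other site. Compute squared distances from q = (3, -2) to each site:
  (1 − 3)² + (-4 − -2)² = 8
  (-5 − 3)² + (0 − -2)² = 68
  (-5 − 3)² + (4 − -2)² = 100
Minimum is attained by (1, -4), so q lies in its Voronoi cell.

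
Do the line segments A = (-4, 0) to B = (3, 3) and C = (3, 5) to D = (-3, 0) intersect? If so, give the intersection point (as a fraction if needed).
Yes; intersection at (-33/17, 15/17) (t = 5/17 on AB, s = 14/17 on CD)

Parametrize AB as A + t(B − A) = (-4 + 7 t, 0 + 3 t) and CD as C + s(D − C) = (3 + -6 s, 5 + -5 s). Solve the linear system for (t, s). Determinant = 17 ≠ 0, so a unique intersection of the containing lines exists. Solution: t = 5/17, s = 14/17 — both in [0, 1], so the segments cross. Intersection point: (-33/17, 15/17).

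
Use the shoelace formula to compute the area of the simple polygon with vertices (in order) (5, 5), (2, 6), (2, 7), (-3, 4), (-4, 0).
Area = 47/2

Shoelace formula: Area = (1/2) |Σ_i (x_i · y_{i+1} − x_{i+1} · y_i)| (indices mod n). Compute each cross term:
  (5)(6) − (2)(5) = 20
  (2)(7) − (2)(6) = 2
  (2)(4) − (-3)(7) = 29
  (-3)(0) − (-4)(4) = 16
  (-4)(5) − (5)(0) = -20
Sum = 47, so (signed) Area = 47/2 = 47/2, |Area| = 47/2.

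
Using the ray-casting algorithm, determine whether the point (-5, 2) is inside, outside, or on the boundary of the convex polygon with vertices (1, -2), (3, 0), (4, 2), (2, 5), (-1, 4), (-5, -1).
The point (-5, 2) lies strictly outside the polygon

Cast a horizontal ray to the right from the query point and count how many polygon edges it crosses (each edge strictly once or zero times, handled with the usual half-open convention). 
Parity of crossings → even ⇒ outside.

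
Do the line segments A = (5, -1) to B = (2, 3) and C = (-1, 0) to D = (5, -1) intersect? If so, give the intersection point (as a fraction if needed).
Yes; intersection at (5, -1) (t = 0 on AB, s = 1 on CD)

Parametrize AB as A + t(B − A) = (5 + -3 t, -1 + 4 t) and CD as C + s(D − C) = (-1 + 6 s, 0 + -1 s). Solve the linear system for (t, s). Determinant = 21 ≠ 0, so a unique intersection of the containing lines exists. Solution: t = 0, s = 1 — both in [0, 1], so the segments cross. Intersection point: (5, -1).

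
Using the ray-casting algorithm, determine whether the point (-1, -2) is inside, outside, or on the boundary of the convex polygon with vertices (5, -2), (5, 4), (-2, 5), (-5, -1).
The point (-1, -2) lies strictly outside the polygon

Cast a horizontal ray to the right from the query point and count how many polygon edges it crosses (each edge strictly once or zero times, handled with the usual half-open convention). 
Parity of crossings → even ⇒ outside.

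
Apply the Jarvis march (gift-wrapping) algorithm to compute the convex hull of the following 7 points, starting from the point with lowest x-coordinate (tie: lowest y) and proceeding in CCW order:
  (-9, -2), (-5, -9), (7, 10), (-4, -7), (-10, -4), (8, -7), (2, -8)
Hull (CCW) = [(-10, -4), (-5, -9), (2, -8), (8, -7), (7, 10), (-9, -2)]

Jarvis march: at each step, from the current hull vertex p, select the next vertex q as the point such that every other point lies strictly to the left of (or on) the directed line p → q. (Equivalently: for every other point r, the cross product (q − p) × (r − p) ≥ 0.)
Starting point (lowest x, tie lowest y): (-10, -4). Wrap until returning to start. Resulting hull: (-10, -4), (-5, -9), (2, -8), (8, -7), (7, 10), (-9, -2).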